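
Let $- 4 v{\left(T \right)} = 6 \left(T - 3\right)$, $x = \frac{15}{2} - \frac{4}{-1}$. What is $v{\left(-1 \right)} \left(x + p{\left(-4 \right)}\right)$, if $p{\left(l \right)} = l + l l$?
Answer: $141$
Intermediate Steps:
$p{\left(l \right)} = l + l^{2}$
$x = \frac{23}{2}$ ($x = 15 \cdot \frac{1}{2} - -4 = \frac{15}{2} + 4 = \frac{23}{2} \approx 11.5$)
$v{\left(T \right)} = \frac{9}{2} - \frac{3 T}{2}$ ($v{\left(T \right)} = - \frac{6 \left(T - 3\right)}{4} = - \frac{6 \left(-3 + T\right)}{4} = - \frac{-18 + 6 T}{4} = \frac{9}{2} - \frac{3 T}{2}$)
$v{\left(-1 \right)} \left(x + p{\left(-4 \right)}\right) = \left(\frac{9}{2} - - \frac{3}{2}\right) \left(\frac{23}{2} - 4 \left(1 - 4\right)\right) = \left(\frac{9}{2} + \frac{3}{2}\right) \left(\frac{23}{2} - -12\right) = 6 \left(\frac{23}{2} + 12\right) = 6 \cdot \frac{47}{2} = 141$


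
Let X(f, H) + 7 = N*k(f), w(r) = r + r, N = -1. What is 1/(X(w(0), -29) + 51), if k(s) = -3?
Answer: 1/47 ≈ 0.021277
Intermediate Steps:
w(r) = 2*r
X(f, H) = -4 (X(f, H) = -7 - 1*(-3) = -7 + 3 = -4)
1/(X(w(0), -29) + 51) = 1/(-4 + 51) = 1/47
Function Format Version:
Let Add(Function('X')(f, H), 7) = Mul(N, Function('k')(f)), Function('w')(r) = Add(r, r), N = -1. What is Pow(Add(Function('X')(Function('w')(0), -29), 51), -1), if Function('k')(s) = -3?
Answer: Rational(1, 47) ≈ 0.021277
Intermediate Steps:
Function('w')(r) = Mul(2, r)
Function('X')(f, H) = -4 (Function('X')(f, H) = Add(-7, Mul(-1, -3)) = Add(-7, 3) = -4)
Pow(Add(Function('X')(Function('w')(0), -29), 51), -1) = Pow(Add(-4, 51), -1) = Pow(47, -1) = Rational(1, 47)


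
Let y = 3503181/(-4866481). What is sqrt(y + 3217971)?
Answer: 3*sqrt(8467780340214393830)/4866481 ≈ 1793.9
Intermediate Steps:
y = -3503181/4866481 (y = 3503181*(-1/4866481) = -3503181/4866481 ≈ -0.71986)
sqrt(y + 3217971) = sqrt(-3503181/4866481 + 3217971) = sqrt(15660191226870/4866481) = 3*sqrt(8467780340214393830)/4866481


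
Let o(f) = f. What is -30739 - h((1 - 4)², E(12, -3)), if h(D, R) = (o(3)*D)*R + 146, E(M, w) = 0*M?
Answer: -30885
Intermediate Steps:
E(M, w) = 0
h(D, R) = 146 + 3*D*R (h(D, R) = (3*D)*R + 146 = 3*D*R + 146 = 146 + 3*D*R)
-30739 - h((1 - 4)², E(12, -3)) = -30739 - (146 + 3*(1 - 4)²*0) = -30739 - (146 + 3*(-3)²*0) = -30739 - (146 + 3*9*0) = -30739 - (146 + 0) = -30739 - 1*146 = -30739 - 146 = -30885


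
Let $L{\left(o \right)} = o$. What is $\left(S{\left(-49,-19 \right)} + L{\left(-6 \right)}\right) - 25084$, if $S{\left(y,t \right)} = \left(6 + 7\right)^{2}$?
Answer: $-24921$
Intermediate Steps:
$S{\left(y,t \right)} = 169$ ($S{\left(y,t \right)} = 13^{2} = 169$)
$\left(S{\left(-49,-19 \right)} + L{\left(-6 \right)}\right) - 25084 = \left(169 - 6\right) - 25084 = 163 - 25084 = -24921$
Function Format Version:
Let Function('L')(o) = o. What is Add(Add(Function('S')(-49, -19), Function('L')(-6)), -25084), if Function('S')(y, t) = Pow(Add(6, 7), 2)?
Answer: -24921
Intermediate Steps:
Function('S')(y, t) = 169 (Function('S')(y, t) = Pow(13, 2) = 169)
Add(Add(Function('S')(-49, -19), Function('L')(-6)), -25084) = Add(Add(169, -6), -25084) = Add(163, -25084) = -24921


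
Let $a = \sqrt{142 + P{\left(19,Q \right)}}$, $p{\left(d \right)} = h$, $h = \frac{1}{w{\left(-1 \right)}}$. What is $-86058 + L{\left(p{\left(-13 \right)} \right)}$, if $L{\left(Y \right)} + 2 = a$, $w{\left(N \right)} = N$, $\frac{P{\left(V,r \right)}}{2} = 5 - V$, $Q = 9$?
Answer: $-86060 + \sqrt{114} \approx -86049.0$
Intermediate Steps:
$P{\left(V,r \right)} = 10 - 2 V$ ($P{\left(V,r \right)} = 2 \left(5 - V\right) = 10 - 2 V$)
$h = -1$ ($h = \frac{1}{-1} = -1$)
$p{\left(d \right)} = -1$
$a = \sqrt{114}$ ($a = \sqrt{142 + \left(10 - 38\right)} = \sqrt{142 - 28} = \sqrt{114} \approx 10.677$)
$L{\left(Y \right)} = -2 + \sqrt{114}$
$-86058 + L{\left(p{\left(-13 \right)} \right)} = -86058 - \left(2 - \sqrt{114}\right) = -86060 + \sqrt{114}$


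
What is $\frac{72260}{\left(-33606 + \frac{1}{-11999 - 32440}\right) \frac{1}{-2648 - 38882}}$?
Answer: $\frac{26671912734840}{298683407} \approx 89298.0$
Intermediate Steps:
$\frac{72260}{\left(-33606 + \frac{1}{-11999 - 32440}\right) \frac{1}{-2648 - 38882}} = \frac{72260}{\left(-33606 + \frac{1}{-44439}\right) \frac{1}{-41530}} = \frac{72260}{\left(-33606 - \frac{1}{44439}\right) \left(- \frac{1}{41530}\right)} = \frac{72260}{\left(- \frac{1493417035}{44439}\right) \left(- \frac{1}{41530}\right)} = \frac{72260}{\frac{298683407}{369110334}} = 72260 \cdot \frac{369110334}{298683407} = \frac{26671912734840}{298683407}$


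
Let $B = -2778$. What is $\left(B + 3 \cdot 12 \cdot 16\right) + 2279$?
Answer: $77$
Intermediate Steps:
$\left(B + 3 \cdot 12 \cdot 16\right) + 2279 = \left(-2778 + 3 \cdot 12 \cdot 16\right) + 2279 = \left(-2778 + 36 \cdot 16\right) + 2279 = \left(-2778 + 576\right) + 2279 = -2202 + 2279 = 77$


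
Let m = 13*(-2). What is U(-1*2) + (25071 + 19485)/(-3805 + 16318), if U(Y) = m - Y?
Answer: -85252/4171 ≈ -20.439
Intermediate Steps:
m = -26
U(Y) = -26 - Y
U(-1*2) + (25071 + 19485)/(-3805 + 16318) = (-26 - (-1)*2) + (25071 + 19485)/(-3805 + 16318) = (-26 - 1*(-2)) + 44556/12513 = (-26 + 2) + 44556*(1/12513) = -24 + 14852/4171 = -85252/4171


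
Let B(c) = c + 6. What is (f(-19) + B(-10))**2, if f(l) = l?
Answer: 529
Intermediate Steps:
B(c) = 6 + c
(f(-19) + B(-10))**2 = (-19 + (6 - 10))**2 = (-19 - 4)**2 = (-23)**2 = 529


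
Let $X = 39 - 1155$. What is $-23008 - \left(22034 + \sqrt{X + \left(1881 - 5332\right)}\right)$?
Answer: $-45042 - i \sqrt{4567} \approx -45042.0 - 67.58 i$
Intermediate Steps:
$X = -1116$ ($X = 39 - 1155 = -1116$)
$-23008 - \left(22034 + \sqrt{X + \left(1881 - 5332\right)}\right) = -23008 - \left(22034 + \sqrt{-1116 + \left(1881 - 5332\right)}\right) = -23008 - \left(22034 + \sqrt{-1116 - 3451}\right) = -23008 - \left(22034 + \sqrt{-4567}\right) = -23008 - \left(22034 + i \sqrt{4567}\right) = -45042 - i \sqrt{4567}$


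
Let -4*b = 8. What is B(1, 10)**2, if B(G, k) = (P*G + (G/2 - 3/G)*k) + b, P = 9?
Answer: 324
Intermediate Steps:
b = -2 (b = -1/4*8 = -2)
B(G, k) = -2 + 9*G + k*(G/2 - 3/G) (B(G, k) = (9*G + (G/2 - 3/G)*k) - 2 = (9*G + k*(G/2 - 3/G)) - 2 = -2 + 9*G + k*(G/2 - 3/G))
B(1, 10)**2 = (-2 + 9*1 + (1/2)*1*10 - 3*10/1)**2 = (-2 + 9 + 5 - 3*10*1)**2 = (-2 + 9 + 5 - 30)**2 = (-18)**2 = 324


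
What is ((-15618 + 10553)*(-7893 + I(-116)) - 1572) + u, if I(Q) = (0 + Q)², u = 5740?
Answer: -28172427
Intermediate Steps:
I(Q) = Q²
((-15618 + 10553)*(-7893 + I(-116)) - 1572) + u = ((-15618 + 10553)*(-7893 + (-116)²) - 1572) + 5740 = (-5065*(-7893 + 13456) - 1572) + 5740 = (-5065*5563 - 1572) + 5740 = (-28176595 - 1572) + 5740 = -28178167 + 5740 = -28172427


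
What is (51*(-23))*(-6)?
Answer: 7038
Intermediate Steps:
(51*(-23))*(-6) = -1173*(-6) = 7038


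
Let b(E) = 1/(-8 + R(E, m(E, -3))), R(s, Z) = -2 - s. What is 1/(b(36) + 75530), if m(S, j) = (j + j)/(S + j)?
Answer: 46/3474379 ≈ 1.3240e-5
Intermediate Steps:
m(S, j) = 2*j/(S + j) (m(S, j) = (2*j)/(S + j) = 2*j/(S + j))
b(E) = 1/(-10 - E) (b(E) = 1/(-8 + (-2 - E)) = 1/(-10 - E))
1/(b(36) + 75530) = 1/(-1/(10 + 36) + 75530) = 1/(-1/46 + 75530) = 1/(3474379/46) = 46/3474379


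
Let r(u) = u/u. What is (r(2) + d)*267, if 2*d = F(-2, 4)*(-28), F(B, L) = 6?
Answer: -22161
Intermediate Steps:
r(u) = 1
d = -84 (d = (6*(-28))/2 = (½)*(-168) = -84)
(r(2) + d)*267 = (1 - 84)*267 = -83*267 = -22161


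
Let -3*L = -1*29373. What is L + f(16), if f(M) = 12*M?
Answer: 9983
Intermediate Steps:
L = 9791 (L = -(-1)*29373/3 = -1/3*(-29373) = 9791)
L + f(16) = 9791 + 12*16 = 9791 + 192 = 9983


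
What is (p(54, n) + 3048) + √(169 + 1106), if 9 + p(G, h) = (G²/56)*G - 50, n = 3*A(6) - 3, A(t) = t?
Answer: 40606/7 + 5*√51 ≈ 5836.6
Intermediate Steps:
n = 15 (n = 3*6 - 3 = 18 - 3 = 15)
p(G, h) = -59 + G³/56 (p(G, h) = -9 + ((G²/56)*G - 50) = -9 + (G³/56 - 50) = -9 + (-50 + G³/56) = -59 + G³/56)
(p(54, n) + 3048) + √(169 + 1106) = ((-59 + (1/56)*54³) + 3048) + √(169 + 1106) = ((-59 + (1/56)*157464) + 3048) + √1275 = ((-59 + 19683/7) + 3048) + 5*√51 = (19270/7 + 3048) + 5*√51 = 40606/7 + 5*√51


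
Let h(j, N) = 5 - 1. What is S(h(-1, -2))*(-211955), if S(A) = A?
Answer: -847820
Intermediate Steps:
h(j, N) = 4
S(h(-1, -2))*(-211955) = 4*(-211955) = -847820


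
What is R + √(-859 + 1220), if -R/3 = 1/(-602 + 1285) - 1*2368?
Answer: 4865006/683 ≈ 7123.0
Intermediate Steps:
R = 4852029/683 (R = -3*(1/(-602 + 1285) - 1*2368) = -3*(1/683 - 2368) = -3*(-1617343/683) = 4852029/683 ≈ 7104.0)
R + √(-859 + 1220) = 4852029/683 + √(-859 + 1220) = 4852029/683 + √361 = 4852029/683 + 19 = 4865006/683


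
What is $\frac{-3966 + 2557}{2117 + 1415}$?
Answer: $- \frac{1409}{3532} \approx -0.39892$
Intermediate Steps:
$\frac{-3966 + 2557}{2117 + 1415} = - \frac{1409}{3532}$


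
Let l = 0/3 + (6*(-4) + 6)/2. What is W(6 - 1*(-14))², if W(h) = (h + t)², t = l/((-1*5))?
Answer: 141158161/625 ≈ 2.2585e+5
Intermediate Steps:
l = -9 (l = 0*(⅓) + (-24 + 6)*(½) = 0 - 18*½ = 0 - 9 = -9)
t = 9/5 (t = -9/((-1*5)) = -9/(-5) = -9*(-⅕) = 9/5 ≈ 1.8000)
W(h) = (9/5 + h)² (W(h) = (h + 9/5)² = (9/5 + h)²)
W(6 - 1*(-14))² = ((9 + 5*(6 - 1*(-14)))²/25)² = ((9 + 5*(6 + 14))²/25)² = ((9 + 5*20)²/25)² = ((9 + 100)²/25)² = ((1/25)*109²)² = ((1/25)*11881)² = (11881/25)² = 141158161/625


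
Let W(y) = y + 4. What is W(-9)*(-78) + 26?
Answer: 416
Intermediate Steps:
W(y) = 4 + y
W(-9)*(-78) + 26 = (4 - 9)*(-78) + 26 = -5*(-78) + 26 = 390 + 26 = 416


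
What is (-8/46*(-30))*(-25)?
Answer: -3000/23 ≈ -130.43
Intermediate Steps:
(-8/46*(-30))*(-25) = (-8*1/46*(-30))*(-25) = -4/23*(-30)*(-25) = (120/23)*(-25) = -3000/23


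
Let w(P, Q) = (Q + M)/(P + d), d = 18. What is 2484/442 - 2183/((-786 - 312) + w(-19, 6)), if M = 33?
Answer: 1894597/251277 ≈ 7.5399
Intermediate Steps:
w(P, Q) = (33 + Q)/(18 + P) (w(P, Q) = (Q + 33)/(P + 18) = (33 + Q)/(18 + P))
2484/442 - 2183/((-786 - 312) + w(-19, 6)) = 2484/442 - 2183/((-786 - 312) + (33 + 6)/(18 - 19)) = 2484*(1/442) - 2183/(-1098 + 39/(-1)) = 1242/221 - 2183/(-1098 - 1*39) = 1242/221 - 2183/(-1098 - 39) = 1242/221 - 2183/(-1137) = 1242/221 - 2183*(-1/1137) = 1242/221 + 2183/1137 = 1894597/251277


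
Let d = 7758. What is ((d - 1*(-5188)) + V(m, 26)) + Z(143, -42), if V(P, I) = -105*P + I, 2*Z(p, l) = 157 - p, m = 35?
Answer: 9304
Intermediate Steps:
Z(p, l) = 157/2 - p/2 (Z(p, l) = (157 - p)/2 = 157/2 - p/2)
V(P, I) = I - 105*P
((d - 1*(-5188)) + V(m, 26)) + Z(143, -42) = ((7758 - 1*(-5188)) + (26 - 105*35)) + (157/2 - ½*143) = ((7758 + 5188) + (26 - 3675)) + (157/2 - 143/2) = (12946 - 3649) + 7 = 9297 + 7 = 9304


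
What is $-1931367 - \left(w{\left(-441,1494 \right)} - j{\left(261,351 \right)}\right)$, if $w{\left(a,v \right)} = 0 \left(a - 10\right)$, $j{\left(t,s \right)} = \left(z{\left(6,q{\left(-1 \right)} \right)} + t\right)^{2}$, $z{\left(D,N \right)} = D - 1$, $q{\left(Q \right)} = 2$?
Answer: $-1860611$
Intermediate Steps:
$z{\left(D,N \right)} = -1 + D$
$j{\left(t,s \right)} = \left(5 + t\right)^{2}$ ($j{\left(t,s \right)} = \left(\left(-1 + 6\right) + t\right)^{2} = \left(5 + t\right)^{2}$)
$w{\left(a,v \right)} = 0$ ($w{\left(a,v \right)} = 0 \left(-10 + a\right) = 0$)
$-1931367 - \left(w{\left(-441,1494 \right)} - j{\left(261,351 \right)}\right) = -1931367 - \left(0 - \left(5 + 261\right)^{2}\right) = -1931367 - \left(0 - 266^{2}\right) = -1931367 - \left(0 - 70756\right) = -1931367 - -70756 = -1931367 + 70756 = -1860611$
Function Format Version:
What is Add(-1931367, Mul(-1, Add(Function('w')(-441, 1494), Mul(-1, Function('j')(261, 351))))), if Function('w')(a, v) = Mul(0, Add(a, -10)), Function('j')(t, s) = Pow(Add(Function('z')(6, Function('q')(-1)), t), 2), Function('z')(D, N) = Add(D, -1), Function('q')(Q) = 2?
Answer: -1860611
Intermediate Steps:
Function('z')(D, N) = Add(-1, D)
Function('j')(t, s) = Pow(Add(5, t), 2) (Function('j')(t, s) = Pow(Add(Add(-1, 6), t), 2) = Pow(Add(5, t), 2))
Function('w')(a, v) = 0 (Function('w')(a, v) = Mul(0, Add(-10, a)) = 0)
Add(-1931367, Mul(-1, Add(Function('w')(-441, 1494), Mul(-1, Function('j')(261, 351))))) = Add(-1931367, Mul(-1, Add(0, Mul(-1, Pow(Add(5, 261), 2))))) = Add(-1931367, Mul(-1, Add(0, Mul(-1, Pow(266, 2))))) = Add(-1931367, Mul(-1, Add(0, Mul(-1, 70756)))) = Add(-1931367, Mul(-1, Add(0, -70756))) = Add(-1931367, Mul(-1, -70756)) = Add(-1931367, 70756) = -1860611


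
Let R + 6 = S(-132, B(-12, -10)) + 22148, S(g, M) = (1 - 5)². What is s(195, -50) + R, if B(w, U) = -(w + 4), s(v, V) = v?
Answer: 22353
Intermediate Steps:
B(w, U) = -4 - w (B(w, U) = -(4 + w) = -4 - w)
S(g, M) = 16 (S(g, M) = (-4)² = 16)
R = 22158 (R = -6 + (16 + 22148) = -6 + 22164 = 22158)
s(195, -50) + R = 195 + 22158 = 22353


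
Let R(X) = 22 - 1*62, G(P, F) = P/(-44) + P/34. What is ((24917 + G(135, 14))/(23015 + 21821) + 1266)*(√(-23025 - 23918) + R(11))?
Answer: -212384479195/4192166 + 42476895839*I*√46943/33537328 ≈ -50662.0 + 2.7442e+5*I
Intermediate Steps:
G(P, F) = 5*P/748 (G(P, F) = P*(-1/44) + P*(1/34) = -P/44 + P/34 = 5*P/748)
R(X) = -40 (R(X) = 22 - 62 = -40)
((24917 + G(135, 14))/(23015 + 21821) + 1266)*(√(-23025 - 23918) + R(11)) = ((24917 + (5/748)*135)/(23015 + 21821) + 1266)*(√(-23025 - 23918) - 40) = ((24917 + 675/748)/44836 + 1266)*(√(-46943) - 40) = ((18638591/748)*(1/44836) + 1266)*(I*√46943 - 40) = (18638591/33537328 + 1266)*(-40 + I*√46943) = 42476895839*(-40 + I*√46943)/33537328 = -212384479195/4192166 + 42476895839*I*√46943/33537328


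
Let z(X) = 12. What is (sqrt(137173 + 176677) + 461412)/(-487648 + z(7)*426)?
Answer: -115353/120634 - 5*sqrt(12554)/482536 ≈ -0.95738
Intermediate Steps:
(sqrt(137173 + 176677) + 461412)/(-487648 + z(7)*426) = (sqrt(137173 + 176677) + 461412)/(-487648 + 12*426) = (sqrt(313850) + 461412)/(-487648 + 5112) = (5*sqrt(12554) + 461412)/(-482536) = (461412 + 5*sqrt(12554))*(-1/482536) = -115353/120634 - 5*sqrt(12554)/482536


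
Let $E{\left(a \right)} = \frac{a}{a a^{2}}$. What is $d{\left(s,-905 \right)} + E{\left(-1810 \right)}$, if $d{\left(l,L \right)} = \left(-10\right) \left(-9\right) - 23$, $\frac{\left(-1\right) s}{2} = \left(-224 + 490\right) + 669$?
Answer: $\frac{219498701}{3276100} \approx 67.0$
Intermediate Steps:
$s = -1870$ ($s = - 2 \left(\left(-224 + 490\right) + 669\right) = - 2 \left(266 + 669\right) = \left(-2\right) 935 = -1870$)
$E{\left(a \right)} = \frac{1}{a^{2}}$ ($E{\left(a \right)} = \frac{a}{a^{3}} = \frac{1}{a^{2}}$)
$d{\left(l,L \right)} = 67$ ($d{\left(l,L \right)} = 90 - 23 = 67$)
$d{\left(s,-905 \right)} + E{\left(-1810 \right)} = 67 + \frac{1}{3276100} = \frac{219498701}{3276100}$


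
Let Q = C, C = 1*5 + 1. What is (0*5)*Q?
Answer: 0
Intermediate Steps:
C = 6 (C = 5 + 1 = 6)
Q = 6
(0*5)*Q = (0*5)*6 = 0*6 = 0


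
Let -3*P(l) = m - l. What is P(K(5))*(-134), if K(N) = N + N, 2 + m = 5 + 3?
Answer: -536/3 ≈ -178.67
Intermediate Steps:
m = 6 (m = -2 + (5 + 3) = -2 + 8 = 6)
K(N) = 2*N
P(l) = -2 + l/3 (P(l) = -(6 - l)/3 = -2 + l/3)
P(K(5))*(-134) = (-2 + (2*5)/3)*(-134) = (-2 + (⅓)*10)*(-134) = (-2 + 10/3)*(-134) = (4/3)*(-134) = -536/3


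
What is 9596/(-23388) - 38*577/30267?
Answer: -3523015/3104757 ≈ -1.1347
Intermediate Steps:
9596/(-23388) - 38*577/30267 = 9596*(-1/23388) - 21926*1/30267 = -2399/5847 - 1154/1593 = -3523015/3104757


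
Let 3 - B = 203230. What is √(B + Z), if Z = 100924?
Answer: 9*I*√1263 ≈ 319.85*I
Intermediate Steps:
B = -203227 (B = 3 - 1*203230 = 3 - 203230 = -203227)
√(B + Z) = √(-203227 + 100924) = √(-102303) = 9*I*√1263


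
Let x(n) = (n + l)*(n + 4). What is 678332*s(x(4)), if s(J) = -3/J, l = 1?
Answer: -508749/10 ≈ -50875.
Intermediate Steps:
x(n) = (1 + n)*(4 + n) (x(n) = (n + 1)*(n + 4) = (1 + n)*(4 + n))
678332*s(x(4)) = 678332*(-3/(4 + 4² + 5*4)) = 678332*(-3/(4 + 16 + 20)) = 678332*(-3/40) = -508749/10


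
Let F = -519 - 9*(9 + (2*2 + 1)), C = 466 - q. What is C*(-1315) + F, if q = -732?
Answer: -1576015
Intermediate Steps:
C = 1198 (C = 466 - 1*(-732) = 466 + 732 = 1198)
F = -645 (F = -519 - 9*(9 + (4 + 1)) = -519 - 9*(9 + 5) = -519 - 9*14 = -519 - 126 = -645)
C*(-1315) + F = 1198*(-1315) - 645 = -1575370 - 645 = -1576015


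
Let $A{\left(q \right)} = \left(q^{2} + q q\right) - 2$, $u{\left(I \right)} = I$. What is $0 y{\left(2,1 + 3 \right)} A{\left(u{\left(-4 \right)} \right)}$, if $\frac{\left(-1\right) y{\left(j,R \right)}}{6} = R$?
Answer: $0$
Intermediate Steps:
$y{\left(j,R \right)} = - 6 R$
$A{\left(q \right)} = -2 + 2 q^{2}$ ($A{\left(q \right)} = \left(q^{2} + q^{2}\right) - 2 = 2 q^{2} - 2 = -2 + 2 q^{2}$)
$0 y{\left(2,1 + 3 \right)} A{\left(u{\left(-4 \right)} \right)} = 0 \left(- 6 \left(1 + 3\right)\right) \left(-2 + 2 \left(-4\right)^{2}\right) = 0 \left(\left(-6\right) 4\right) \left(-2 + 2 \cdot 16\right) = 0 \left(-24\right) \left(-2 + 32\right) = 0 \cdot 30 = 0$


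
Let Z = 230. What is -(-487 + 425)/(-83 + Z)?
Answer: 62/147 ≈ 0.42177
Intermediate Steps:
-(-487 + 425)/(-83 + Z) = -(-487 + 425)/(-83 + 230) = -(-62)/147 = -1*(-62/147) = 62/147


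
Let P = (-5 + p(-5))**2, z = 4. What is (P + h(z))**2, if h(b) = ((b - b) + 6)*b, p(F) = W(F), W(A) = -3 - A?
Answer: 1089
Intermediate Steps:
p(F) = -3 - F
h(b) = 6*b (h(b) = (0 + 6)*b = 6*b)
P = 9 (P = (-5 + (-3 - 1*(-5)))**2 = (-5 + (-3 + 5))**2 = (-5 + 2)**2 = (-3)**2 = 9)
(P + h(z))**2 = (9 + 6*4)**2 = (9 + 24)**2 = 33**2 = 1089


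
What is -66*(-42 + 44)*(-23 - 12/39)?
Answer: 39996/13 ≈ 3076.6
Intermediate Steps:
-66*(-42 + 44)*(-23 - 12/39) = -132*(-23 - 12*1/39) = -132*(-23 - 4/13) = -132*(-303)/13 = -66*(-606/13) = 39996/13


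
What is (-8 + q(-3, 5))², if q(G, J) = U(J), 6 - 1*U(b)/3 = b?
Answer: 25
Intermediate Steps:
U(b) = 18 - 3*b
q(G, J) = 18 - 3*J
(-8 + q(-3, 5))² = (-8 + (18 - 3*5))² = (-8 + (18 - 15))² = (-8 + 3)² = (-5)² = 25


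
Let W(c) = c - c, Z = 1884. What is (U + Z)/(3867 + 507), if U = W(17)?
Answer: 314/729 ≈ 0.43073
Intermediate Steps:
W(c) = 0
U = 0
(U + Z)/(3867 + 507) = (0 + 1884)/(3867 + 507) = 1884/4374 = 1884*(1/4374) = 314/729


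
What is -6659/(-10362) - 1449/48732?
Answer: 51581975/84160164 ≈ 0.61290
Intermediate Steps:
-6659/(-10362) - 1449/48732 = -6659*(-1/10362) - 1449*1/48732 = 6659/10362 - 483/16244 = 51581975/84160164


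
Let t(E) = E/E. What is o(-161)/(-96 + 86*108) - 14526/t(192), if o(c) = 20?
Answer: -33380743/2298 ≈ -14526.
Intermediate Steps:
t(E) = 1
o(-161)/(-96 + 86*108) - 14526/t(192) = 20/(-96 + 86*108) - 14526/1 = 20/(-96 + 9288) - 14526*1 = 20/9192 - 14526 = 20*(1/9192) - 14526 = 5/2298 - 14526 = -33380743/2298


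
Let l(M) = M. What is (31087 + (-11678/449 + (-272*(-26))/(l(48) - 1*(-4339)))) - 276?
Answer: 60642311735/1969763 ≈ 30787.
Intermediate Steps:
(31087 + (-11678/449 + (-272*(-26))/(l(48) - 1*(-4339)))) - 276 = (31087 + (-11678/449 + (-272*(-26))/(48 - 1*(-4339)))) - 276 = (31087 + (-11678*1/449 + 7072/(48 + 4339))) - 276 = (31087 + (-11678/449 + 7072/4387)) - 276 = (31087 - 48056058/1969763) - 276 = 61185966323/1969763 - 276 = 60642311735/1969763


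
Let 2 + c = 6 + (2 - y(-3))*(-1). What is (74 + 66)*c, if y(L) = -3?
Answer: -140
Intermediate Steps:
c = -1 (c = -2 + (6 + (2 - 1*(-3))*(-1)) = -2 + (6 + (2 + 3)*(-1)) = -2 + (6 + 5*(-1)) = -2 + (6 - 5) = -2 + 1 = -1)
(74 + 66)*c = (74 + 66)*(-1) = 140*(-1) = -140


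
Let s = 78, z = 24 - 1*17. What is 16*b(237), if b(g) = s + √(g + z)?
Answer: 1248 + 32*√61 ≈ 1497.9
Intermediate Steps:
z = 7 (z = 24 - 17 = 7)
b(g) = 78 + √(7 + g) (b(g) = 78 + √(g + 7) = 78 + √(7 + g))
16*b(237) = 16*(78 + √(7 + 237)) = 16*(78 + √244) = 16*(78 + 2*√61) = 1248 + 32*√61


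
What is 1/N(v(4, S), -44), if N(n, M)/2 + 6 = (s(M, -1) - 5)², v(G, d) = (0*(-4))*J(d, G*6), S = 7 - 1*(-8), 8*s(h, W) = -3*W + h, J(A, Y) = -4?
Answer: 32/6177 ≈ 0.0051805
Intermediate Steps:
s(h, W) = -3*W/8 + h/8 (s(h, W) = (-3*W + h)/8 = (h - 3*W)/8 = -3*W/8 + h/8)
S = 15 (S = 7 + 8 = 15)
v(G, d) = 0 (v(G, d) = (0*(-4))*(-4) = 0*(-4) = 0)
N(n, M) = -12 + 2*(-37/8 + M/8)² (N(n, M) = -12 + 2*((-3/8*(-1) + M/8) - 5)² = -12 + 2*((3/8 + M/8) - 5)² = -12 + 2*(-37/8 + M/8)²)
1/N(v(4, S), -44) = 1/(-12 + (-37 - 44)²/32) = 1/(-12 + (1/32)*(-81)²) = 1/(-12 + (1/32)*6561) = 1/(-12 + 6561/32) = 1/(6177/32) = 32/6177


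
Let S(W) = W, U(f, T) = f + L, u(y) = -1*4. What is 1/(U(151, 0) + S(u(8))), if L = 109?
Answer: 1/256 ≈ 0.0039063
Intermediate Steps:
u(y) = -4
U(f, T) = 109 + f (U(f, T) = f + 109 = 109 + f)
1/(U(151, 0) + S(u(8))) = 1/((109 + 151) - 4) = 1/(260 - 4) = 1/256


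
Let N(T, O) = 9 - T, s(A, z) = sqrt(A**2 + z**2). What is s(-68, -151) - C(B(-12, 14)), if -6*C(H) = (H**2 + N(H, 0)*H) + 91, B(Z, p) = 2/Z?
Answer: 179/12 + 5*sqrt(1097) ≈ 180.52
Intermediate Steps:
C(H) = -91/6 - H**2/6 - H*(9 - H)/6 (C(H) = -((H**2 + (9 - H)*H) + 91)/6 = -((H**2 + H*(9 - H)) + 91)/6 = -(91 + H**2 + H*(9 - H))/6 = -91/6 - H**2/6 - H*(9 - H)/6)
s(-68, -151) - C(B(-12, 14)) = sqrt((-68)**2 + (-151)**2) - (-91/6 - 3/(-12)) = sqrt(4624 + 22801) - (-91/6 - 3*(-1)/12) = sqrt(27425) - (-91/6 - 3/2*(-1/6)) = 5*sqrt(1097) - (-91/6 + 1/4) = 5*sqrt(1097) - 1*(-179/12) = 5*sqrt(1097) + 179/12 = 179/12 + 5*sqrt(1097)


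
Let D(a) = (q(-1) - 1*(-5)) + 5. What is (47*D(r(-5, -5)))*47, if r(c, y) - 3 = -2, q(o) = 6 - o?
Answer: 37553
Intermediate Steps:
r(c, y) = 1 (r(c, y) = 3 - 2 = 1)
D(a) = 17 (D(a) = ((6 - 1*(-1)) - 1*(-5)) + 5 = ((6 + 1) + 5) + 5 = (7 + 5) + 5 = 12 + 5 = 17)
(47*D(r(-5, -5)))*47 = (47*17)*47 = 799*47 = 37553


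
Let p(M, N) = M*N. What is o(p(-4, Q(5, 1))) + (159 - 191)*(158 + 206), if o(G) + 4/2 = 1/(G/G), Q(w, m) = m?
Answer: -11649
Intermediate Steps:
o(G) = -1 (o(G) = -2 + 1/(G/G) = -2 + 1/1 = -2 + 1 = -1)
o(p(-4, Q(5, 1))) + (159 - 191)*(158 + 206) = -1 + (159 - 191)*(158 + 206) = -1 - 32*364 = -1 - 11648 = -11649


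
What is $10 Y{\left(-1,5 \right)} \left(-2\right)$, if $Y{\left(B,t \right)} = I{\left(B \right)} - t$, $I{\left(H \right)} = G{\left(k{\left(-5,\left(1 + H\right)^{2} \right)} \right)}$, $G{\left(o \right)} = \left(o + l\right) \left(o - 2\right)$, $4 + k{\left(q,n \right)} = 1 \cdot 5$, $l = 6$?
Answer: $240$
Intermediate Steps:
$k{\left(q,n \right)} = 1$ ($k{\left(q,n \right)} = -4 + 1 \cdot 5 = -4 + 5 = 1$)
$G{\left(o \right)} = \left(-2 + o\right) \left(6 + o\right)$ ($G{\left(o \right)} = \left(o + 6\right) \left(o - 2\right) = \left(6 + o\right) \left(-2 + o\right) = \left(-2 + o\right) \left(6 + o\right)$)
$I{\left(H \right)} = -7$ ($I{\left(H \right)} = -12 + 1^{2} + 4 \cdot 1 = -12 + 1 + 4 = -7$)
$Y{\left(B,t \right)} = -7 - t$
$10 Y{\left(-1,5 \right)} \left(-2\right) = 10 \left(-7 - 5\right) \left(-2\right) = 10 \left(-12\right) \left(-2\right) = \left(-120\right) \left(-2\right) = 240$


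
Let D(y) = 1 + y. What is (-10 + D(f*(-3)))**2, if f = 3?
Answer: 324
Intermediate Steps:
(-10 + D(f*(-3)))**2 = (-10 + (1 + 3*(-3)))**2 = (-10 + (1 - 9))**2 = (-10 - 8)**2 = (-18)**2 = 324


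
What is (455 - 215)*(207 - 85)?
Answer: 29280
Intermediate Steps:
(455 - 215)*(207 - 85) = 240*122 = 29280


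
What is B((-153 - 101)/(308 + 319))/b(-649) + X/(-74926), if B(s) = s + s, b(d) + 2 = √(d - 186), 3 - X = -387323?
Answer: -101838939731/19707523539 + 508*I*√835/526053 ≈ -5.1675 + 0.027905*I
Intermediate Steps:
X = 387326 (X = 3 - 1*(-387323) = 3 + 387323 = 387326)
b(d) = -2 + √(-186 + d) (b(d) = -2 + √(d - 186) = -2 + √(-186 + d))
B(s) = 2*s
B((-153 - 101)/(308 + 319))/b(-649) + X/(-74926) = (2*((-153 - 101)/(308 + 319)))/(-2 + √(-186 - 649)) + 387326/(-74926) = (2*(-254/627))/(-2 + √(-835)) + 387326*(-1/74926) = (2*(-254*1/627))/(-2 + I*√835) - 193663/37463 = (2*(-254/627))/(-2 + I*√835) - 193663/37463 = -508/(627*(-2 + I*√835)) - 193663/37463 = -193663/37463 - 508/(627*(-2 + I*√835))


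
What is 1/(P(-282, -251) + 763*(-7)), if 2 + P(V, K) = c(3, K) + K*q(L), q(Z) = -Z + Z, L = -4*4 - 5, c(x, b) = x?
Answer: -1/5340 ≈ -0.00018727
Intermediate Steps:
L = -21 (L = -16 - 5 = -21)
q(Z) = 0
P(V, K) = 1 (P(V, K) = -2 + (3 + K*0) = -2 + (3 + 0) = -2 + 3 = 1)
1/(P(-282, -251) + 763*(-7)) = 1/(1 + 763*(-7)) = 1/(1 - 5341) = 1/(-5340) = -1/5340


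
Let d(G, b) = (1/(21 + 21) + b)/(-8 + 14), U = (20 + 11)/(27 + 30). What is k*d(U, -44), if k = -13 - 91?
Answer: 48022/63 ≈ 762.25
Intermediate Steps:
U = 31/57 ≈ 0.54386
k = -104
d(G, b) = 1/252 + b/6 (d(G, b) = (1/42 + b)/6 = (1/42 + b)*(⅙) = 1/252 + b/6)
k*d(U, -44) = -104*(1/252 + (⅙)*(-44)) = -104*(1/252 - 22/3) = -104*(-1847/252) = 48022/63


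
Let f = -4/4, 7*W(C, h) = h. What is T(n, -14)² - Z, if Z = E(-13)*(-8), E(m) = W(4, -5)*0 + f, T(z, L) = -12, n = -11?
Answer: 136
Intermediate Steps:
W(C, h) = h/7
f = -1 (f = -4*¼ = -1)
E(m) = -1 (E(m) = ((⅐)*(-5))*0 - 1 = -5/7*0 - 1 = 0 - 1 = -1)
Z = 8 (Z = -1*(-8) = 8)
T(n, -14)² - Z = (-12)² - 1*8 = 144 - 8 = 136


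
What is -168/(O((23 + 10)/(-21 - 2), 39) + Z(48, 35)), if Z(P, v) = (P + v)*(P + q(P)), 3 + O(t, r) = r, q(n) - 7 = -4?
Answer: -56/1423 ≈ -0.039353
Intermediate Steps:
q(n) = 3 (q(n) = 7 - 4 = 3)
O(t, r) = -3 + r
Z(P, v) = (3 + P)*(P + v) (Z(P, v) = (P + v)*(P + 3) = (P + v)*(3 + P) = (3 + P)*(P + v))
-168/(O((23 + 10)/(-21 - 2), 39) + Z(48, 35)) = -168/((-3 + 39) + (48² + 3*48 + 3*35 + 48*35)) = -168/(36 + (2304 + 144 + 105 + 1680)) = -168/(36 + 4233) = -168/4269 = -168*1/4269 = -56/1423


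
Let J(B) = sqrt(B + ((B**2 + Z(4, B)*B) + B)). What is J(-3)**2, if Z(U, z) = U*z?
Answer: 39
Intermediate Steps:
J(B) = sqrt(2*B + 5*B**2) (J(B) = sqrt(B + ((B**2 + (4*B)*B) + B)) = sqrt(B + ((B**2 + 4*B**2) + B)) = sqrt(B + (5*B**2 + B)) = sqrt(B + (B + 5*B**2)) = sqrt(2*B + 5*B**2))
J(-3)**2 = (sqrt(-3*(2 + 5*(-3))))**2 = (sqrt(-3*(2 - 15)))**2 = (sqrt(-3*(-13)))**2 = (sqrt(39))**2 = 39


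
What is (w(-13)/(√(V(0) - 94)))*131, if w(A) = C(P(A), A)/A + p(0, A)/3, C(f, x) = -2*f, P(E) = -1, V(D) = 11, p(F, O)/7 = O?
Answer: 155759*I*√83/3237 ≈ 438.38*I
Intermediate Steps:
p(F, O) = 7*O
w(A) = 2/A + 7*A/3 (w(A) = (-2*(-1))/A + (7*A)/3 = 2/A + (7*A)*(⅓) = 2/A + 7*A/3)
(w(-13)/(√(V(0) - 94)))*131 = ((2/(-13) + (7/3)*(-13))/(√(11 - 94)))*131 = ((2*(-1/13) - 91/3)/(√(-83)))*131 = ((-2/13 - 91/3)/((I*√83)))*131 = (-I*√83/83*(-1189/39))*131 = (1189*I*√83/3237)*131 = 155759*I*√83/3237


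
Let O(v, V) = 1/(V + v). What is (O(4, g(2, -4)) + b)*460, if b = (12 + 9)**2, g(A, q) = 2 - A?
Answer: 202975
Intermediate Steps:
b = 441 (b = 21**2 = 441)
(O(4, g(2, -4)) + b)*460 = (1/((2 - 1*2) + 4) + 441)*460 = (1/((2 - 2) + 4) + 441)*460 = (1/(0 + 4) + 441)*460 = (1/4 + 441)*460 = (1765/4)*460 = 202975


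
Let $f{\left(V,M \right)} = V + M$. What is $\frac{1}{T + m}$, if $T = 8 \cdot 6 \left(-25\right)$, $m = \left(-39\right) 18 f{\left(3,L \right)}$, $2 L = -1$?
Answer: $- \frac{1}{2955} \approx -0.00033841$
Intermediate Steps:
$L = - \frac{1}{2}$ ($L = \frac{1}{2} \left(-1\right) = - \frac{1}{2} \approx -0.5$)
$f{\left(V,M \right)} = M + V$
$m = -1755$ ($m = \left(-39\right) 18 \left(- \frac{1}{2} + 3\right) = \left(-702\right) \frac{5}{2} = -1755$)
$T = -1200$ ($T = 48 \left(-25\right) = -1200$)
$\frac{1}{T + m} = \frac{1}{-1200 - 1755} = \frac{1}{-2955} = - \frac{1}{2955}$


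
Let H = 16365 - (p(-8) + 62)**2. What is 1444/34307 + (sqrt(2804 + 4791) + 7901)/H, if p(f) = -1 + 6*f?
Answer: 294446631/555636172 + 7*sqrt(155)/16196 ≈ 0.53531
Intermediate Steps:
H = 16196 (H = 16365 - ((-1 + 6*(-8)) + 62)**2 = 16365 - ((-1 - 48) + 62)**2 = 16365 - (-49 + 62)**2 = 16365 - 1*13**2 = 16365 - 1*169 = 16365 - 169 = 16196)
1444/34307 + (sqrt(2804 + 4791) + 7901)/H = 1444/34307 + (sqrt(2804 + 4791) + 7901)/16196 = 1444*(1/34307) + (sqrt(7595) + 7901)*(1/16196) = 1444/34307 + (7*sqrt(155) + 7901)*(1/16196) = 1444/34307 + (7901 + 7*sqrt(155))*(1/16196) = 1444/34307 + (7901/16196 + 7*sqrt(155)/16196) = 294446631/555636172 + 7*sqrt(155)/16196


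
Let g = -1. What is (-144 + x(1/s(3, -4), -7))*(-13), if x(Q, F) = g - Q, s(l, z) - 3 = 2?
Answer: 9438/5 ≈ 1887.6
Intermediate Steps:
s(l, z) = 5 (s(l, z) = 3 + 2 = 5)
x(Q, F) = -1 - Q
(-144 + x(1/s(3, -4), -7))*(-13) = (-144 + (-1 - 1/5))*(-13) = (-144 + (-1 - 1*⅕))*(-13) = (-144 + (-1 - ⅕))*(-13) = (-144 - 6/5)*(-13) = -726/5*(-13) = 9438/5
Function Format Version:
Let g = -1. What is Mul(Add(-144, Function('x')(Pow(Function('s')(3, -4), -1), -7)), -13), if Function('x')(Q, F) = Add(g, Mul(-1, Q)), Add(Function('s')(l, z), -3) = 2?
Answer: Rational(9438, 5) ≈ 1887.6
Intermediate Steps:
Function('s')(l, z) = 5 (Function('s')(l, z) = Add(3, 2) = 5)
Function('x')(Q, F) = Add(-1, Mul(-1, Q))
Mul(Add(-144, Function('x')(Pow(Function('s')(3, -4), -1), -7)), -13) = Mul(Add(-144, Add(-1, Mul(-1, Pow(5, -1)))), -13) = Mul(Add(-144, Add(-1, Mul(-1, Rational(1, 5)))), -13) = Mul(Add(-144, Add(-1, Rational(-1, 5))), -13) = Mul(Add(-144, Rational(-6, 5)), -13) = Mul(Rational(-726, 5), -13) = Rational(9438, 5)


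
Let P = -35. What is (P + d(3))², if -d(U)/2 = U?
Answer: 1681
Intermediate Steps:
d(U) = -2*U
(P + d(3))² = (-35 - 2*3)² = (-35 - 6)² = (-41)² = 1681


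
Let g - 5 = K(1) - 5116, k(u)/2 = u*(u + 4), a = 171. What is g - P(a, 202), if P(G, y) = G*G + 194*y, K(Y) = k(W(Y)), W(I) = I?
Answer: -73530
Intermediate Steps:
k(u) = 2*u*(4 + u) (k(u) = 2*(u*(u + 4)) = 2*(u*(4 + u)) = 2*u*(4 + u))
K(Y) = 2*Y*(4 + Y)
P(G, y) = G**2 + 194*y
g = -5101 (g = 5 + (2*1*(4 + 1) - 5116) = 5 + (2*1*5 - 5116) = 5 + (10 - 5116) = 5 - 5106 = -5101)
g - P(a, 202) = -5101 - (171**2 + 194*202) = -5101 - (29241 + 39188) = -5101 - 1*68429 = -5101 - 68429 = -73530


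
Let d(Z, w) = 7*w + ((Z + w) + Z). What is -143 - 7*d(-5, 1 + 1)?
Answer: -185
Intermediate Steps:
d(Z, w) = 2*Z + 8*w (d(Z, w) = 7*w + (w + 2*Z) = 2*Z + 8*w)
-143 - 7*d(-5, 1 + 1) = -143 - 7*(2*(-5) + 8*(1 + 1)) = -143 - 7*(-10 + 8*2) = -143 - 7*(-10 + 16) = -143 - 7*6 = -143 - 42 = -185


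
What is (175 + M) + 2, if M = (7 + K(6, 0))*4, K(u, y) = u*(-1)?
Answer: 181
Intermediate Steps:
K(u, y) = -u
M = 4 (M = (7 - 1*6)*4 = (7 - 6)*4 = 1*4 = 4)
(175 + M) + 2 = (175 + 4) + 2 = 179 + 2 = 181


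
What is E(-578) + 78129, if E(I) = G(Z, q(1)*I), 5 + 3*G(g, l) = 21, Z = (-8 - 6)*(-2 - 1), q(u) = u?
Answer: 234403/3 ≈ 78134.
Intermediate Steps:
Z = 42 (Z = -14*(-3) = 42)
G(g, l) = 16/3 (G(g, l) = -5/3 + (⅓)*21 = -5/3 + 7 = 16/3)
E(I) = 16/3
E(-578) + 78129 = 16/3 + 78129 = 234403/3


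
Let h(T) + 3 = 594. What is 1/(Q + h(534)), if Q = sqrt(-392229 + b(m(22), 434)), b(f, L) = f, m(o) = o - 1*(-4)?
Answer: 591/741484 - I*sqrt(392203)/741484 ≈ 0.00079705 - 0.00084461*I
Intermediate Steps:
m(o) = 4 + o (m(o) = o + 4 = 4 + o)
h(T) = 591 (h(T) = -3 + 594 = 591)
Q = I*sqrt(392203) (Q = sqrt(-392229 + (4 + 22)) = sqrt(-392229 + 26) = sqrt(-392203) = I*sqrt(392203) ≈ 626.26*I)
1/(Q + h(534)) = 1/(I*sqrt(392203) + 591) = 1/(591 + I*sqrt(392203))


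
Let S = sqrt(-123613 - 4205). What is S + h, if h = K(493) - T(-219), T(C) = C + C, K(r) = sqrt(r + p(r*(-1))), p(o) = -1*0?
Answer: 438 + sqrt(493) + 9*I*sqrt(1578) ≈ 460.2 + 357.52*I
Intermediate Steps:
p(o) = 0
K(r) = sqrt(r) (K(r) = sqrt(r + 0) = sqrt(r))
S = 9*I*sqrt(1578) (S = sqrt(-127818) = 9*I*sqrt(1578) ≈ 357.52*I)
T(C) = 2*C
h = 438 + sqrt(493) (h = sqrt(493) - 2*(-219) = sqrt(493) - 1*(-438) = sqrt(493) + 438 = 438 + sqrt(493) ≈ 460.20)
S + h = 9*I*sqrt(1578) + (438 + sqrt(493)) = 438 + sqrt(493) + 9*I*sqrt(1578)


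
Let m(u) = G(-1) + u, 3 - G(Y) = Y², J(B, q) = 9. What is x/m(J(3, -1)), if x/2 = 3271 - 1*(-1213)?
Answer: 8968/11 ≈ 815.27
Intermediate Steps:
G(Y) = 3 - Y²
x = 8968 (x = 2*(3271 - 1*(-1213)) = 2*(3271 + 1213) = 2*4484 = 8968)
m(u) = 2 + u (m(u) = (3 - 1*(-1)²) + u = (3 - 1*1) + u = (3 - 1) + u = 2 + u)
x/m(J(3, -1)) = 8968/(2 + 9) = 8968/11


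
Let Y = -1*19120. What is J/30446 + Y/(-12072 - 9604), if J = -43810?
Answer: -3533635/6345649 ≈ -0.55686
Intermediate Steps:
Y = -19120
J/30446 + Y/(-12072 - 9604) = -43810/30446 - 19120/(-12072 - 9604) = -43810*1/30446 - 19120/(-21676) = -1685/1171 - 19120*(-1/21676) = -1685/1171 + 4780/5419 = -3533635/6345649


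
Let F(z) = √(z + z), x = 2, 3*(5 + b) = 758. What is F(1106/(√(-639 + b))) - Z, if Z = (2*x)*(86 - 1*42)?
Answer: -176 + 3^(¼)*√553*1174^(¾)*√(-I)/587 ≈ -168.52 - 7.4772*I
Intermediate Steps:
b = 743/3 (b = -5 + (⅓)*758 = -5 + 758/3 = 743/3 ≈ 247.67)
Z = 176 (Z = (2*2)*(86 - 1*42) = 4*(86 - 42) = 4*44 = 176)
F(z) = √2*√z (F(z) = √(2*z) = √2*√z)
F(1106/(√(-639 + b))) - Z = √2*√(1106/(√(-639 + 743/3))) - 1*176 = √2*√(1106/(√(-1174/3))) - 176 = √2*√(1106/((I*√3522/3))) - 176 = √2*√(1106*(-I*√3522/1174)) - 176 = √2*√(-553*I*√3522/587) - 176 = √2*(6^(¼)*√553*587^(¾)*√(-I)/587) - 176 = 3^(¼)*√553*1174^(¾)*√(-I)/587 - 176 = -176 + 3^(¼)*√553*1174^(¾)*√(-I)/587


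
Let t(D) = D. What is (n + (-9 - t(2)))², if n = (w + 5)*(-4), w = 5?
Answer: 2601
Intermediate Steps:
n = -40 (n = (5 + 5)*(-4) = 10*(-4) = -40)
(n + (-9 - t(2)))² = (-40 + (-9 - 1*2))² = (-40 + (-9 - 2))² = (-40 - 11)² = (-51)² = 2601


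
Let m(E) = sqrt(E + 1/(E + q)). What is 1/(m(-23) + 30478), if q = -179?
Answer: 6156556/187639518415 - I*sqrt(938694)/187639518415 ≈ 3.2811e-5 - 5.1634e-9*I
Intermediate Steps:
m(E) = sqrt(E + 1/(-179 + E)) (m(E) = sqrt(E + 1/(E - 179)) = sqrt(E + 1/(-179 + E)))
1/(m(-23) + 30478) = 1/(sqrt((1 - 23*(-179 - 23))/(-179 - 23)) + 30478) = 1/(sqrt((1 - 23*(-202))/(-202)) + 30478) = 1/(sqrt(-(1 + 4646)/202) + 30478) = 1/(sqrt(-1/202*4647) + 30478) = 1/(sqrt(-4647/202) + 30478) = 1/(I*sqrt(938694)/202 + 30478) = 1/(30478 + I*sqrt(938694)/202)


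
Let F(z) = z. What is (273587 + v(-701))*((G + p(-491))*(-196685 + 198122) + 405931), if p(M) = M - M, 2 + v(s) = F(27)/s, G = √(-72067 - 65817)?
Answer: 77850688516998/701 + 551184508692*I*√34471/701 ≈ 1.1106e+11 + 1.4598e+11*I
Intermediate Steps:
G = 2*I*√34471 (G = √(-137884) = 2*I*√34471 ≈ 371.33*I)
v(s) = -2 + 27/s
p(M) = 0
(273587 + v(-701))*((G + p(-491))*(-196685 + 198122) + 405931) = (273587 + (-2 + 27/(-701)))*((2*I*√34471 + 0)*(-196685 + 198122) + 405931) = (273587 + (-2 + 27*(-1/701)))*((2*I*√34471)*1437 + 405931) = (273587 + (-2 - 27/701))*(2874*I*√34471 + 405931) = (273587 - 1429/701)*(405931 + 2874*I*√34471) = 191783058*(405931 + 2874*I*√34471)/701 = 77850688516998/701 + 551184508692*I*√34471/701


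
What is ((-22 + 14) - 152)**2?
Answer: 25600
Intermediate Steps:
((-22 + 14) - 152)**2 = (-8 - 152)**2 = (-160)**2 = 25600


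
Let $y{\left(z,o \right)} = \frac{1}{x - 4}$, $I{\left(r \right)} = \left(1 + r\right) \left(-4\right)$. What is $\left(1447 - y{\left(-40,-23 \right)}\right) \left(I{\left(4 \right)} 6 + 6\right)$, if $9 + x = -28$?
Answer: $- \frac{6763392}{41} \approx -1.6496 \cdot 10^{5}$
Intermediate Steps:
$x = -37$ ($x = -9 - 28 = -37$)
$I{\left(r \right)} = -4 - 4 r$
$y{\left(z,o \right)} = - \frac{1}{41}$ ($y{\left(z,o \right)} = \frac{1}{-37 - 4} = \frac{1}{-41} = - \frac{1}{41}$)
$\left(1447 - y{\left(-40,-23 \right)}\right) \left(I{\left(4 \right)} 6 + 6\right) = \left(1447 - - \frac{1}{41}\right) \left(\left(-4 - 16\right) 6 + 6\right) = \left(1447 + \frac{1}{41}\right) \left(\left(-4 - 16\right) 6 + 6\right) = \frac{59328 \left(\left(-20\right) 6 + 6\right)}{41} = \frac{59328 \left(-120 + 6\right)}{41} = \frac{59328}{41} \left(-114\right) = - \frac{6763392}{41}$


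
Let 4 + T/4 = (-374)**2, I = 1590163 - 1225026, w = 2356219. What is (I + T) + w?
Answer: 3280844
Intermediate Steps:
I = 365137
T = 559488 (T = -16 + 4*(-374)**2 = -16 + 4*139876 = -16 + 559504 = 559488)
(I + T) + w = (365137 + 559488) + 2356219 = 924625 + 2356219 = 3280844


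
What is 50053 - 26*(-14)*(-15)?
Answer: 44593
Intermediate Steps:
50053 - 26*(-14)*(-15) = 50053 - (-364)*(-15) = 50053 - 1*5460 = 50053 - 5460 = 44593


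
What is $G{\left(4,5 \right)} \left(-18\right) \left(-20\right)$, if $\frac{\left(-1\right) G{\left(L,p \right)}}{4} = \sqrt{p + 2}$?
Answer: $- 1440 \sqrt{7} \approx -3809.9$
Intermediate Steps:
$G{\left(L,p \right)} = - 4 \sqrt{2 + p}$ ($G{\left(L,p \right)} = - 4 \sqrt{p + 2} = - 4 \sqrt{2 + p}$)
$G{\left(4,5 \right)} \left(-18\right) \left(-20\right) = - 4 \sqrt{2 + 5} \left(-18\right) \left(-20\right) = - 4 \sqrt{7} \left(-18\right) \left(-20\right) = 72 \sqrt{7} \left(-20\right) = - 1440 \sqrt{7}$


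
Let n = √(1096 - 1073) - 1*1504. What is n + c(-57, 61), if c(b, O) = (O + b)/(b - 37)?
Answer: -70690/47 + √23 ≈ -1499.2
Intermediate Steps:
c(b, O) = (O + b)/(-37 + b)
n = -1504 + √23 (n = √23 - 1504 = -1504 + √23 ≈ -1499.2)
n + c(-57, 61) = (-1504 + √23) + (61 - 57)/(-37 - 57) = (-1504 + √23) + 4/(-94) = (-1504 + √23) - 1/94*4 = (-1504 + √23) - 2/47 = -70690/47 + √23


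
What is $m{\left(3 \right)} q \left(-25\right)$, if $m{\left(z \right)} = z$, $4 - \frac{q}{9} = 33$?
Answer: $19575$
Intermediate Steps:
$q = -261$ ($q = 36 - 297 = -261$)
$m{\left(3 \right)} q \left(-25\right) = 3 \left(-261\right) \left(-25\right) = \left(-783\right) \left(-25\right) = 19575$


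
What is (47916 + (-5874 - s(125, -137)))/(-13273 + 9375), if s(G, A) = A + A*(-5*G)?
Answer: 21723/1949 ≈ 11.146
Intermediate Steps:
s(G, A) = A - 5*A*G
(47916 + (-5874 - s(125, -137)))/(-13273 + 9375) = (47916 + (-5874 - (-137)*(1 - 5*125)))/(-13273 + 9375) = (47916 + (-5874 - (-137)*(1 - 625)))/(-3898) = (47916 + (-5874 - (-137)*(-624)))*(-1/3898) = (47916 + (-5874 - 1*85488))*(-1/3898) = (47916 + (-5874 - 85488))*(-1/3898) = (47916 - 91362)*(-1/3898) = -43446*(-1/3898) = 21723/1949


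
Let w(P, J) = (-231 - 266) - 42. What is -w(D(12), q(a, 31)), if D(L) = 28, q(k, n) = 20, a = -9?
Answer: 539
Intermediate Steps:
w(P, J) = -539 (w(P, J) = -497 - 42 = -539)
-w(D(12), q(a, 31)) = -1*(-539) = 539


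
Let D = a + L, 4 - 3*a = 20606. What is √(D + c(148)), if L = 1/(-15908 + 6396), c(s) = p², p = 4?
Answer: I*√1394765850234/14268 ≈ 82.773*I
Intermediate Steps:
c(s) = 16 (c(s) = 4² = 16)
a = -20602/3 (a = 4/3 - ⅓*20606 = 4/3 - 20606/3 = -20602/3 ≈ -6867.3)
L = -1/9512 (L = 1/(-9512) = -1/9512 ≈ -0.00010513)
D = -195966227/28536 (D = -20602/3 - 1/9512 = -195966227/28536 ≈ -6867.3)
√(D + c(148)) = √(-195966227/28536 + 16) = √(-195509651/28536) = I*√1394765850234/14268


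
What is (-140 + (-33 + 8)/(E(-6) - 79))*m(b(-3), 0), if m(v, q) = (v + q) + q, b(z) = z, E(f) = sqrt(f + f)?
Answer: 2620335/6253 - 150*I*sqrt(3)/6253 ≈ 419.05 - 0.041549*I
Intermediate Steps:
E(f) = sqrt(2)*sqrt(f) (E(f) = sqrt(2*f) = sqrt(2)*sqrt(f))
m(v, q) = v + 2*q (m(v, q) = (q + v) + q = v + 2*q)
(-140 + (-33 + 8)/(E(-6) - 79))*m(b(-3), 0) = (-140 + (-33 + 8)/(sqrt(2)*sqrt(-6) - 79))*(-3 + 2*0) = (-140 - 25/(sqrt(2)*(I*sqrt(6)) - 79))*(-3 + 0) = (-140 - 25/(2*I*sqrt(3) - 79))*(-3) = (-140 - 25/(-79 + 2*I*sqrt(3)))*(-3) = 420 + 75/(-79 + 2*I*sqrt(3))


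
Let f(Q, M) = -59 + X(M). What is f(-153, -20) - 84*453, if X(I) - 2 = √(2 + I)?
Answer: -38109 + 3*I*√2 ≈ -38109.0 + 4.2426*I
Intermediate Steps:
X(I) = 2 + √(2 + I)
f(Q, M) = -57 + √(2 + M) (f(Q, M) = -59 + (2 + √(2 + M)) = -57 + √(2 + M))
f(-153, -20) - 84*453 = (-57 + √(2 - 20)) - 84*453 = (-57 + √(-18)) - 1*38052 = (-57 + 3*I*√2) - 38052 = -38109 + 3*I*√2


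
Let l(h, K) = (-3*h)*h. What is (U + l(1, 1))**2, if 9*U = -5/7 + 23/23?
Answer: 34969/3969 ≈ 8.8105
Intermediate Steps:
l(h, K) = -3*h**2
U = 2/63 (U = (-5/7 + 23/23)/9 = (-5*1/7 + 23*(1/23))/9 = (-5/7 + 1)/9 = (1/9)*(2/7) = 2/63 ≈ 0.031746)
(U + l(1, 1))**2 = (2/63 - 3*1**2)**2 = (2/63 - 3*1)**2 = (2/63 - 3)**2 = (-187/63)**2 = 34969/3969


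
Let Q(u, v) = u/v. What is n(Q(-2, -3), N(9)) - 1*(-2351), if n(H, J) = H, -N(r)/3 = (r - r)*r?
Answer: 7055/3 ≈ 2351.7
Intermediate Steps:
N(r) = 0 (N(r) = -3*(r - r)*r = -0*r = -3*0 = 0)
n(Q(-2, -3), N(9)) - 1*(-2351) = -2/(-3) - 1*(-2351) = -2*(-⅓) + 2351 = ⅔ + 2351 = 7055/3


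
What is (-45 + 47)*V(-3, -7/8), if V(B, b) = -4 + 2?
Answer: -4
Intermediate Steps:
V(B, b) = -2
(-45 + 47)*V(-3, -7/8) = (-45 + 47)*(-2) = 2*(-2) = -4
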